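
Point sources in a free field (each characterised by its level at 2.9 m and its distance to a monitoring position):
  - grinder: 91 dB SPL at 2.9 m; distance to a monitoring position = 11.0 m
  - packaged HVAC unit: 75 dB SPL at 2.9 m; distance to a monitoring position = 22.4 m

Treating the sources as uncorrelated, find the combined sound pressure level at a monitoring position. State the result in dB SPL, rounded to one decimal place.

79.4 dB SPL

Propagate each source to the receiver with L = L_ref − 20·log₁₀(r/r_ref), then add intensities.
grinder: 91 − 20·log₁₀(11.0/2.9) = 91 − 11.58 = 79.42 dB SPL.
packaged HVAC unit: 75 − 20·log₁₀(22.4/2.9) = 75 − 17.76 = 57.24 dB SPL.
Σ 10^(L/10) = 8.803e+07 → L_total = 10·log₁₀(8.803e+07) = 79.45 dB SPL.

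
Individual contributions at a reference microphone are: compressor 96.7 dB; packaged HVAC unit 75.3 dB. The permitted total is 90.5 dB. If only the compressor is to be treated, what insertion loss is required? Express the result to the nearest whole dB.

6 dB

The untreated sources together contribute 10^(75.3/10) = 3.388e+07, i.e. 75.30 dB.
To meet 90.5 dB overall, the treated compressor may contribute at most 10^(90.5/10) − 3.388e+07 = 1.088e+09, i.e. 90.37 dB.
Required insertion loss = 96.7 − 90.37 = 6.33 dB.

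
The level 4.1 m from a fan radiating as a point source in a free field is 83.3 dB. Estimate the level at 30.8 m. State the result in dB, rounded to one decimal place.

65.8 dB

For a point source, L₂ = L₁ − 20·log₁₀(r₂/r₁).
L₂ = 83.3 − 20·log₁₀(30.8/4.1) = 83.3 − 17.515 = 65.78 dB.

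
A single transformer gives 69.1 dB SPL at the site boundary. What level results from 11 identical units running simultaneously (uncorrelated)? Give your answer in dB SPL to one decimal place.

L_total = L₁ + 10·log₁₀ N for N identical incoherent sources.
L_total = 69.1 + 10·log₁₀(11) = 69.1 + 10.414 = 79.51 dB SPL.

79.5 dB SPL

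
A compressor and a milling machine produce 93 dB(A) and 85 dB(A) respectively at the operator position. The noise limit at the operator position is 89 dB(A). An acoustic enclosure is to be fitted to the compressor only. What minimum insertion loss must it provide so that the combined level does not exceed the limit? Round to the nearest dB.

6 dB

Everything except the compressor sums to 10^(85/10) = 3.162e+08 in linear terms, 85.00 dB(A).
To meet 89 dB(A) overall, the treated compressor may contribute at most 10^(89/10) − 3.162e+08 = 4.781e+08, i.e. 86.80 dB(A).
Required insertion loss = 93 − 86.80 = 6.20 dB.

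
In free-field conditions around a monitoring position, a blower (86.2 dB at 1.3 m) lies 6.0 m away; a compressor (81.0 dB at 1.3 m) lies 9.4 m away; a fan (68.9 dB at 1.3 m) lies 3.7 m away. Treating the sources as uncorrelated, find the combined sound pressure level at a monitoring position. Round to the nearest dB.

Propagate each source to the receiver with L = L_ref − 20·log₁₀(r/r_ref), then add intensities.
blower: 86.2 − 20·log₁₀(6.0/1.3) = 86.2 − 13.28 = 72.92 dB.
compressor: 81.0 − 20·log₁₀(9.4/1.3) = 81.0 − 17.18 = 63.82 dB.
fan: 68.9 − 20·log₁₀(3.7/1.3) = 68.9 − 9.09 = 59.81 dB.
Σ 10^(L/10) = 2.294e+07 → L_total = 10·log₁₀(2.294e+07) = 73.61 dB.

74 dB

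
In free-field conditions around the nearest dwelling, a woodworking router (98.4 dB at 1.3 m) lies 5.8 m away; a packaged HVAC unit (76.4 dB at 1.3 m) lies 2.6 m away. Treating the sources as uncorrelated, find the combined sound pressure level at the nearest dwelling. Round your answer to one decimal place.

85.5 dB

First find each source's level at the receiver (point-source: −20·log₁₀(r/r_ref)), then combine on an intensity basis.
woodworking router: 98.4 − 20·log₁₀(5.8/1.3) = 98.4 − 12.99 = 85.41 dB.
packaged HVAC unit: 76.4 − 20·log₁₀(2.6/1.3) = 76.4 − 6.02 = 70.38 dB.
Σ 10^(L/10) = 3.585e+08 → L_total = 10·log₁₀(3.585e+08) = 85.54 dB.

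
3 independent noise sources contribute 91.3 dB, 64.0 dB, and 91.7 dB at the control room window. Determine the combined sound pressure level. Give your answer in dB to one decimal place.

94.5 dB

For uncorrelated sources the intensities add, so convert each level to linear form, sum, and take 10·log₁₀ of the total.
Σ 10^(L/10) = 10^(91.3/10) + 10^(64.0/10) + 10^(91.7/10) = 2.831e+09.
L_total = 10·log₁₀(2.831e+09) = 94.52 dB.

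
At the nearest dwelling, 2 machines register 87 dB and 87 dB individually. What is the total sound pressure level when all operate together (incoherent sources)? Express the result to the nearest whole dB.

For uncorrelated sources the intensities add, so convert each level to linear form, sum, and take 10·log₁₀ of the total.
Σ 10^(L/10) = 10^(87/10) + 10^(87/10) = 1.002e+09.
L_total = 10·log₁₀(1.002e+09) = 90.01 dB.

90 dB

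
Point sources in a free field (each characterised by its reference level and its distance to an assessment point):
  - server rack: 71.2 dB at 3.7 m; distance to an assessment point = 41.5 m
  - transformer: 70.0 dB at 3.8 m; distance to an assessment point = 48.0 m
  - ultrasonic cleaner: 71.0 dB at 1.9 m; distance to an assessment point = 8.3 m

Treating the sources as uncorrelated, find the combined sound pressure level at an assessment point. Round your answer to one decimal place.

59.2 dB

Apply inverse-square spreading to bring every level to the receiver, then sum 10^(L/10).
server rack: 71.2 − 20·log₁₀(41.5/3.7) = 71.2 − 21.00 = 50.20 dB.
transformer: 70.0 − 20·log₁₀(48.0/3.8) = 70.0 − 22.03 = 47.97 dB.
ultrasonic cleaner: 71.0 − 20·log₁₀(8.3/1.9) = 71.0 − 12.81 = 58.19 dB.
Σ 10^(L/10) = 8.272e+05 → L_total = 10·log₁₀(8.272e+05) = 59.18 dB.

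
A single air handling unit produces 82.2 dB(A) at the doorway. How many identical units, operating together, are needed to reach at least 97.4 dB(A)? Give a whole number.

34

N identical sources give L₁ + 10·log₁₀ N, so require 10·log₁₀ N ≥ 97.4 − 82.2 = 15.2 dB.
N ≥ 10^(15.2/10) = 33.113, so N = 34.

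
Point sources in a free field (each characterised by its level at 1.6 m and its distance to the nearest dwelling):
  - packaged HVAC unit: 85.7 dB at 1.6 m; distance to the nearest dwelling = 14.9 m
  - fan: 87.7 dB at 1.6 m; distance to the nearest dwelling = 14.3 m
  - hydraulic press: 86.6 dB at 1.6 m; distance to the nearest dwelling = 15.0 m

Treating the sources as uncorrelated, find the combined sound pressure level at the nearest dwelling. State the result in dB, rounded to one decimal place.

72.3 dB

First find each source's level at the receiver (point-source: −20·log₁₀(r/r_ref)), then combine on an intensity basis.
packaged HVAC unit: 85.7 − 20·log₁₀(14.9/1.6) = 85.7 − 19.38 = 66.32 dB.
fan: 87.7 − 20·log₁₀(14.3/1.6) = 87.7 − 19.02 = 68.68 dB.
hydraulic press: 86.6 − 20·log₁₀(15.0/1.6) = 86.6 − 19.44 = 67.16 dB.
Σ 10^(L/10) = 1.686e+07 → L_total = 10·log₁₀(1.686e+07) = 72.27 dB.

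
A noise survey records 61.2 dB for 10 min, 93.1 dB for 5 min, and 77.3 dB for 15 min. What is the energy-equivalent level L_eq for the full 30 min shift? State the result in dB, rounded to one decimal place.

L_eq = 10·log₁₀[(1/T)·Σ tᵢ·10^(Lᵢ/10)] with T = 30 min.
Σ tᵢ·10^(Lᵢ/10) = 10·10^(61.2/10) + 5·10^(93.1/10) + 15·10^(77.3/10) = 1.103e+10.
L_eq = 10·log₁₀(1.103e+10/30) = 85.65 dB.

85.7 dB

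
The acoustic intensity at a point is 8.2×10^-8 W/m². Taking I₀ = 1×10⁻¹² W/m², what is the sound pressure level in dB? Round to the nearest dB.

49 dB

I/I₀ = 8.2×10^-8/10⁻¹² = 8.2×10^4, and L = 10·log₁₀(I/I₀).
L = 10·(0.9138 + 4) = 49.14 dB.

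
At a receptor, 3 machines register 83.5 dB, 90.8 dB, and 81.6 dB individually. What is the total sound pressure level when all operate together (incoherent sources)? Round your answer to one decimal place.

92.0 dB

For uncorrelated sources the intensities add, so convert each level to linear form, sum, and take 10·log₁₀ of the total.
Σ 10^(L/10) = 10^(83.5/10) + 10^(90.8/10) + 10^(81.6/10) = 1.571e+09.
L_total = 10·log₁₀(1.571e+09) = 91.96 dB.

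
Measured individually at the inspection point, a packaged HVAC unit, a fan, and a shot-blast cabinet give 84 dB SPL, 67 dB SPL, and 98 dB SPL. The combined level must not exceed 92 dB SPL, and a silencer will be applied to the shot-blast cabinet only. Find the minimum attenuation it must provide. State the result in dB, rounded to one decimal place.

Everything except the shot-blast cabinet sums to 10^(84/10) + 10^(67/10) = 2.562e+08 in linear terms, 84.09 dB SPL.
To meet 92 dB SPL overall, the treated shot-blast cabinet may contribute at most 10^(92/10) − 2.562e+08 = 1.329e+09, i.e. 91.23 dB SPL.
So the shot-blast cabinet must be reduced from 98 to 91.23 dB SPL: IL = 6.77 dB.

6.8 dB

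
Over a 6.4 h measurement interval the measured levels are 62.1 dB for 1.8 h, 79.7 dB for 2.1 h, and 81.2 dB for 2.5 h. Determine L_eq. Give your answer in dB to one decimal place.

79.2 dB

Weight each interval's intensity by its duration and average over T = 6.4 h:
Σ tᵢ·10^(Lᵢ/10) = 1.8·10^(62.1/10) + 2.1·10^(79.7/10) + 2.5·10^(81.2/10) = 5.285e+08.
L_eq = 10·log₁₀(5.285e+08/6.4) = 79.17 dB.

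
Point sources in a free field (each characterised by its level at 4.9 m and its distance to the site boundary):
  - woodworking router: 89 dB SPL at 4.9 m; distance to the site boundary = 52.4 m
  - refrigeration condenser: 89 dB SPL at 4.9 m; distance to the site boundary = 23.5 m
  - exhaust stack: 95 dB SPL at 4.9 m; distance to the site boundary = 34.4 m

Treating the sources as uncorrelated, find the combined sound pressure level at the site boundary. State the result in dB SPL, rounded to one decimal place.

80.2 dB SPL

Apply inverse-square spreading to bring every level to the receiver, then sum 10^(L/10).
woodworking router: 89 − 20·log₁₀(52.4/4.9) = 89 − 20.58 = 68.42 dB SPL.
refrigeration condenser: 89 − 20·log₁₀(23.5/4.9) = 89 − 13.62 = 75.38 dB SPL.
exhaust stack: 95 − 20·log₁₀(34.4/4.9) = 95 − 16.93 = 78.07 dB SPL.
Σ 10^(L/10) = 1.056e+08 → L_total = 10·log₁₀(1.056e+08) = 80.24 dB SPL.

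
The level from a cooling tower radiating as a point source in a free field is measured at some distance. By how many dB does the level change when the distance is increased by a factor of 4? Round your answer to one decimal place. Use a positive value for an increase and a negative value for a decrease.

-12.0 dB

Point-source spreading: ΔL = −20·log₁₀(r₂/r₁).
ΔL = −20·log₁₀(4) = -12.04 dB.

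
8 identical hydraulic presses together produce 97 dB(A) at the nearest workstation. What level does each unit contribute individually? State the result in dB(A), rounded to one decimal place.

88.0 dB(A)

8 equal contributions raise the level by 10·log₁₀ 8 = 9.031 dB, so each unit alone gives 97 − 9.031.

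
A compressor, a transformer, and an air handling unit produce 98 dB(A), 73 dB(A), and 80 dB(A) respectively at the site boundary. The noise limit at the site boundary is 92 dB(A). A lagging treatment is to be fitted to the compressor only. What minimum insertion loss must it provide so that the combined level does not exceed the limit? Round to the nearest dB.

6 dB

Fixed contribution from the other sources: Σ 10^(L/10) = 10^(73/10) + 10^(80/10) = 1.200e+08 (80.79 dB(A)).
To meet 92 dB(A) overall, the treated compressor may contribute at most 10^(92/10) − 1.200e+08 = 1.465e+09, i.e. 91.66 dB(A).
So the compressor must be reduced from 98 to 91.66 dB(A): IL = 6.34 dB.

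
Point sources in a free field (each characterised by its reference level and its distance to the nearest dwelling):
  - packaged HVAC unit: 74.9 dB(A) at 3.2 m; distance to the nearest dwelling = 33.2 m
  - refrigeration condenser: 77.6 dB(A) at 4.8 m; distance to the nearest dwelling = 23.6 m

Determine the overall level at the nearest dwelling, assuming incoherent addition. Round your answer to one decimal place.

64.3 dB(A)

Apply inverse-square spreading to bring every level to the receiver, then sum 10^(L/10).
packaged HVAC unit: 74.9 − 20·log₁₀(33.2/3.2) = 74.9 − 20.32 = 54.58 dB(A).
refrigeration condenser: 77.6 − 20·log₁₀(23.6/4.8) = 77.6 − 13.83 = 63.77 dB(A).
Σ 10^(L/10) = 2.668e+06 → L_total = 10·log₁₀(2.668e+06) = 64.26 dB(A).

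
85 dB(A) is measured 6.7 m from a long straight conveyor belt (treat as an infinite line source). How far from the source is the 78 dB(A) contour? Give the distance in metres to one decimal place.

Line-source spreading drops the level by 10·log₁₀(r₂/r₁); inverting, r₂/r₁ = 10^(ΔL/10).
r₂ = 6.7·10^((85−78)/10) = 6.7·10^(7.0/10) = 33.58 m.

33.6 m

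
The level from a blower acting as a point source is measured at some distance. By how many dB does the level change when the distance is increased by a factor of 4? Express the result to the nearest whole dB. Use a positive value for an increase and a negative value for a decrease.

With spherical spreading the level changes by −20·log₁₀(r₂/r₁).
ΔL = −20·log₁₀(4) = -12.04 dB.

-12 dB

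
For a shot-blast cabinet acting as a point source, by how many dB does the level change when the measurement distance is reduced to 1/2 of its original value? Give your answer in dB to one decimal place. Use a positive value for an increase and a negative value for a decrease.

+6.0 dB

A point source loses 6 dB per doubling of distance; generally ΔL = −20·log₁₀(r₂/r₁).
ΔL = −20·log₁₀(0.5) = +6.02 dB.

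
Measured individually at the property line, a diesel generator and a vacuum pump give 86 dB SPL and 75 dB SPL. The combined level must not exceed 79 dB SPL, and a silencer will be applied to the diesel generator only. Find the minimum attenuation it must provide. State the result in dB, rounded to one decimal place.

The untreated sources together contribute 10^(75/10) = 3.162e+07, i.e. 75.00 dB SPL.
The limit corresponds to 10^(79/10) = 7.943e+07; subtracting the fixed part leaves 4.781e+07 for the diesel generator, i.e. 76.80 dB SPL.
So the diesel generator must be reduced from 86 to 76.80 dB SPL: IL = 9.20 dB.

9.2 dB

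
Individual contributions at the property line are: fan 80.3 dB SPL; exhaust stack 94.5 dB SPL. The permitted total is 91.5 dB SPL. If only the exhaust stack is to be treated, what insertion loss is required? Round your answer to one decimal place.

Everything except the exhaust stack sums to 10^(80.3/10) = 1.072e+08 in linear terms, 80.30 dB SPL.
To meet 91.5 dB SPL overall, the treated exhaust stack may contribute at most 10^(91.5/10) − 1.072e+08 = 1.305e+09, i.e. 91.16 dB SPL.
So the exhaust stack must be reduced from 94.5 to 91.16 dB SPL: IL = 3.34 dB.

3.3 dB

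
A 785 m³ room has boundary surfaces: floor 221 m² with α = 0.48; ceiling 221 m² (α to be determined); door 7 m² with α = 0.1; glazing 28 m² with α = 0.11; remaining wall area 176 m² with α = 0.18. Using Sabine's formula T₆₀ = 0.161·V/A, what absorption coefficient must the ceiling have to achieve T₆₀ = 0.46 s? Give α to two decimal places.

Required total absorption A = 0.161·785/0.46 = 274.75 m².
Absorption from the other surfaces = 221·0.48 + 7·0.1 + 28·0.11 + 176·0.18 = 141.54 m², so the ceiling must supply 133.21 m² over 221 m².
α = 133.21/221 = 0.603.

0.60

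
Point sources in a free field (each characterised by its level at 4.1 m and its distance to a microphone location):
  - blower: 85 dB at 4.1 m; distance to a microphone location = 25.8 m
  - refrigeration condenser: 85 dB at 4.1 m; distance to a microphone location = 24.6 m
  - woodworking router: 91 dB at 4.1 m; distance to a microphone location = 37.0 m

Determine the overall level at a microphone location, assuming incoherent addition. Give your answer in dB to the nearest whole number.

75 dB

Propagate each source to the receiver with L = L_ref − 20·log₁₀(r/r_ref), then add intensities.
blower: 85 − 20·log₁₀(25.8/4.1) = 85 − 15.98 = 69.02 dB.
refrigeration condenser: 85 − 20·log₁₀(24.6/4.1) = 85 − 15.56 = 69.44 dB.
woodworking router: 91 − 20·log₁₀(37.0/4.1) = 91 − 19.11 = 71.89 dB.
Σ 10^(L/10) = 3.223e+07 → L_total = 10·log₁₀(3.223e+07) = 75.08 dB.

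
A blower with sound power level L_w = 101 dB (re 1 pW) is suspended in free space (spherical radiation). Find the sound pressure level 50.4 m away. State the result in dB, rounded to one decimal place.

56.0 dB

Free-field spherical radiation: L_p = L_w − 10·log₁₀(4π·r²), r = 50.4 m.
4π·r² = 3.192e+04 m², 10·log₁₀ of that is 45.041 dB.
L_p = 101 − 45.041 = 55.96 dB.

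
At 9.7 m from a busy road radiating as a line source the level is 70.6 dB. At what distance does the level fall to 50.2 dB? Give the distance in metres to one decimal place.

The 20.4 dB drop corresponds to a distance ratio of 10^(20.4/10) for a line source.
r₂ = 9.7·10^((70.6−50.2)/10) = 9.7·10^(20.4/10) = 1063.58 m.

1063.6 m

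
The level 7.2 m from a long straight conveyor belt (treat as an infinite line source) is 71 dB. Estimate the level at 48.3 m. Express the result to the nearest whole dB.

63 dB

Cylindrical spreading from a line source gives a 10·log₁₀(r₂/r₁) drop.
L₂ = 71 − 10·log₁₀(48.3/7.2) = 71 − 8.266 = 62.73 dB.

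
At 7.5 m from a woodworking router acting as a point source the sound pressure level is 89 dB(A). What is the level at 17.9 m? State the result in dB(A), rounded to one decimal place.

81.4 dB(A)

Spherical spreading from a point source gives a 20·log₁₀(r₂/r₁) drop.
L₂ = 89 − 20·log₁₀(17.9/7.5) = 89 − 7.556 = 81.44 dB(A).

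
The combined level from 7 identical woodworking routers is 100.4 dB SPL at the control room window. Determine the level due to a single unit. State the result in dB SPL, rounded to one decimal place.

For N identical incoherent sources L_total = L₁ + 10·log₁₀ N, so L₁ = 100.4 − 10·log₁₀(7) = 100.4 − 8.451.

91.9 dB SPL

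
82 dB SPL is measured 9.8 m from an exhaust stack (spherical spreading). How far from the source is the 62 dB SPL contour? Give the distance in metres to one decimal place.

98.0 m

The 20.0 dB drop corresponds to a distance ratio of 10^(20.0/20) for a point source.
r₂ = 9.8·10^((82−62)/20) = 9.8·10^(20.0/20) = 98.00 m.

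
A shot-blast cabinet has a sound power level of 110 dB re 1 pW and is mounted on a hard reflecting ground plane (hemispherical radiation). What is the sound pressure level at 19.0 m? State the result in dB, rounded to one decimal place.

L_p = L_w − 10·log₁₀(2π·r²) with r = 19.0 m.
2π·r² = 2268 m², 10·log₁₀ of that is 33.557 dB.
L_p = 110 − 33.557 = 76.44 dB.

76.4 dB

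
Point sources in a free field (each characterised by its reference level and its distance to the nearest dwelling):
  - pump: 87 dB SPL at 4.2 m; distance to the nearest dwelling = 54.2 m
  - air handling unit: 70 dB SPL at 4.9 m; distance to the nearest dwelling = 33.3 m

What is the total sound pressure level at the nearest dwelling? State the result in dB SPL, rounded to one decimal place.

65.1 dB SPL

Propagate each source to the receiver with L = L_ref − 20·log₁₀(r/r_ref), then add intensities.
pump: 87 − 20·log₁₀(54.2/4.2) = 87 − 22.21 = 64.79 dB SPL.
air handling unit: 70 − 20·log₁₀(33.3/4.9) = 70 − 16.64 = 53.36 dB SPL.
Σ 10^(L/10) = 3.226e+06 → L_total = 10·log₁₀(3.226e+06) = 65.09 dB SPL.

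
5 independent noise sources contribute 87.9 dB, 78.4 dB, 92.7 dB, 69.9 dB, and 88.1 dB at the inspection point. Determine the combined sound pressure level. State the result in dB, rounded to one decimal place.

95.1 dB

For uncorrelated sources the intensities add, so convert each level to linear form, sum, and take 10·log₁₀ of the total.
Σ 10^(L/10) = 10^(87.9/10) + 10^(78.4/10) + 10^(92.7/10) + 10^(69.9/10) + 10^(88.1/10) = 3.203e+09.
L_total = 10·log₁₀(3.203e+09) = 95.06 dB.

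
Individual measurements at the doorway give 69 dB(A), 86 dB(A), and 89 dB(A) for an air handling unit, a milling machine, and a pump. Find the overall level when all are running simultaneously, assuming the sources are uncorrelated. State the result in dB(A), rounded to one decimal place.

Incoherent sources combine by intensity addition: L_total = 10·log₁₀(Σ 10^(L_i/10)).
Σ 10^(L/10) = 10^(69/10) + 10^(86/10) + 10^(89/10) = 1.200e+09.
L_total = 10·log₁₀(1.200e+09) = 90.79 dB(A).

90.8 dB(A)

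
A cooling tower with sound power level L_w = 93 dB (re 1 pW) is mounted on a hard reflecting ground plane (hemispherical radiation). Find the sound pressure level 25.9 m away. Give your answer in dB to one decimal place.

L_p = L_w − 10·log₁₀(2π·r²) with r = 25.9 m.
2π·r² = 4215 m², 10·log₁₀ of that is 36.248 dB.
L_p = 93 − 36.248 = 56.75 dB.

56.8 dB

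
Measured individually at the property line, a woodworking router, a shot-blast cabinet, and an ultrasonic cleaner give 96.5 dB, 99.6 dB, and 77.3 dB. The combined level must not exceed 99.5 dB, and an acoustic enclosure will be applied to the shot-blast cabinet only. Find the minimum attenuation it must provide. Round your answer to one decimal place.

3.2 dB

Fixed contribution from the other sources: Σ 10^(L/10) = 10^(96.5/10) + 10^(77.3/10) = 4.521e+09 (96.55 dB).
To meet 99.5 dB overall, the treated shot-blast cabinet may contribute at most 10^(99.5/10) − 4.521e+09 = 4.392e+09, i.e. 96.43 dB.
So the shot-blast cabinet must be reduced from 99.6 to 96.43 dB: IL = 3.17 dB.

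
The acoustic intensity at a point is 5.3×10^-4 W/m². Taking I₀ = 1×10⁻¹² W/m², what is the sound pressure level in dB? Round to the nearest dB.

L = 10·log₁₀(I/I₀) = 10·log₁₀(5.3×10^-4/10⁻¹²) = 10·log₁₀(5.3×10^8).
L = 10·(0.7243 + 8) = 87.24 dB.

87 dB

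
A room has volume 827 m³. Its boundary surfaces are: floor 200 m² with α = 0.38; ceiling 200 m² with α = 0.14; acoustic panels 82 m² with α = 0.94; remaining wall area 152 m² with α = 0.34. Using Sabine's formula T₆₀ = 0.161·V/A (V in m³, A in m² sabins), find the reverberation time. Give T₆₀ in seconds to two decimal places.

0.57 s

A = Σ Sᵢαᵢ = 200·0.38 + 200·0.14 + 82·0.94 + 152·0.34 = 232.76 m².
T₆₀ = 0.161 × 827 / 232.76 = 0.572 s.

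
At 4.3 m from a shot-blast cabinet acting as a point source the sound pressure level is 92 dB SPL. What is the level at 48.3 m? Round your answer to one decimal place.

71.0 dB SPL

For a point source, L₂ = L₁ − 20·log₁₀(r₂/r₁).
L₂ = 92 − 20·log₁₀(48.3/4.3) = 92 − 21.010 = 70.99 dB SPL.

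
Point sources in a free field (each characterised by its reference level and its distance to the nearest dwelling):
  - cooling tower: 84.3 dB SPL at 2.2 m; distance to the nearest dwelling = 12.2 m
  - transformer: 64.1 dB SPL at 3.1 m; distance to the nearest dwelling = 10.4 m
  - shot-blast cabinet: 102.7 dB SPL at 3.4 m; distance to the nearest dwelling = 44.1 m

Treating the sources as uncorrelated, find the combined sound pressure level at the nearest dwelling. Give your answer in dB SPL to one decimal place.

First find each source's level at the receiver (point-source: −20·log₁₀(r/r_ref)), then combine on an intensity basis.
cooling tower: 84.3 − 20·log₁₀(12.2/2.2) = 84.3 − 14.88 = 69.42 dB SPL.
transformer: 64.1 − 20·log₁₀(10.4/3.1) = 64.1 − 10.51 = 53.59 dB SPL.
shot-blast cabinet: 102.7 − 20·log₁₀(44.1/3.4) = 102.7 − 22.26 = 80.44 dB SPL.
Σ 10^(L/10) = 1.197e+08 → L_total = 10·log₁₀(1.197e+08) = 80.78 dB SPL.

80.8 dB SPL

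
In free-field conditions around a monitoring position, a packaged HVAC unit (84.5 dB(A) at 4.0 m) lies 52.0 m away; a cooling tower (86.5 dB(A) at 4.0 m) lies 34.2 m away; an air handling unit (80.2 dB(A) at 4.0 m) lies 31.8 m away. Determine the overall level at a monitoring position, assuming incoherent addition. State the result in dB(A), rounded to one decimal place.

69.7 dB(A)

First find each source's level at the receiver (point-source: −20·log₁₀(r/r_ref)), then combine on an intensity basis.
packaged HVAC unit: 84.5 − 20·log₁₀(52.0/4.0) = 84.5 − 22.28 = 62.22 dB(A).
cooling tower: 86.5 − 20·log₁₀(34.2/4.0) = 86.5 − 18.64 = 67.86 dB(A).
air handling unit: 80.2 − 20·log₁₀(31.8/4.0) = 80.2 − 18.01 = 62.19 dB(A).
Σ 10^(L/10) = 9.435e+06 → L_total = 10·log₁₀(9.435e+06) = 69.75 dB(A).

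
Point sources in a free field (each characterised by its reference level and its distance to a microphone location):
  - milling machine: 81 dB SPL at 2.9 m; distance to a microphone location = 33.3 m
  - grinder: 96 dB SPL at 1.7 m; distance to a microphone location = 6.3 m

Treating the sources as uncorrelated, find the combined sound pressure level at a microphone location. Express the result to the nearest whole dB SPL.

Apply inverse-square spreading to bring every level to the receiver, then sum 10^(L/10).
milling machine: 81 − 20·log₁₀(33.3/2.9) = 81 − 21.20 = 59.80 dB SPL.
grinder: 96 − 20·log₁₀(6.3/1.7) = 96 − 11.38 = 84.62 dB SPL.
Σ 10^(L/10) = 2.908e+08 → L_total = 10·log₁₀(2.908e+08) = 84.64 dB SPL.

85 dB SPL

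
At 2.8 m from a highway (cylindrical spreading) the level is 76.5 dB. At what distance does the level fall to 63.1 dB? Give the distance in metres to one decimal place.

61.3 m

Line-source spreading drops the level by 10·log₁₀(r₂/r₁); inverting, r₂/r₁ = 10^(ΔL/10).
r₂ = 2.8·10^((76.5−63.1)/10) = 2.8·10^(13.4/10) = 61.26 m.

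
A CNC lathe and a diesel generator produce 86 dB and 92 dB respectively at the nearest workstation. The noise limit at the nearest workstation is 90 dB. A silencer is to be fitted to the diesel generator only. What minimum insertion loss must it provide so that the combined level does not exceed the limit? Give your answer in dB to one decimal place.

Everything except the diesel generator sums to 10^(86/10) = 3.981e+08 in linear terms, 86.00 dB.
The limit corresponds to 10^(90/10) = 1.000e+09; subtracting the fixed part leaves 6.019e+08 for the diesel generator, i.e. 87.80 dB.
So the diesel generator must be reduced from 92 to 87.80 dB: IL = 4.20 dB.

4.2 dB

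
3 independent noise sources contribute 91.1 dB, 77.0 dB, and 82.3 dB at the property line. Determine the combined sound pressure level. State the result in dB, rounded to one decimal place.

For uncorrelated sources the intensities add, so convert each level to linear form, sum, and take 10·log₁₀ of the total.
Σ 10^(L/10) = 10^(91.1/10) + 10^(77.0/10) + 10^(82.3/10) = 1.508e+09.
L_total = 10·log₁₀(1.508e+09) = 91.78 dB.

91.8 dB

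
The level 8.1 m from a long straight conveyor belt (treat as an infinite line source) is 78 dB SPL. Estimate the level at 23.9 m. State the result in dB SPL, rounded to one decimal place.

73.3 dB SPL

Cylindrical spreading from a line source gives a 10·log₁₀(r₂/r₁) drop.
L₂ = 78 − 10·log₁₀(23.9/8.1) = 78 − 4.699 = 73.30 dB SPL.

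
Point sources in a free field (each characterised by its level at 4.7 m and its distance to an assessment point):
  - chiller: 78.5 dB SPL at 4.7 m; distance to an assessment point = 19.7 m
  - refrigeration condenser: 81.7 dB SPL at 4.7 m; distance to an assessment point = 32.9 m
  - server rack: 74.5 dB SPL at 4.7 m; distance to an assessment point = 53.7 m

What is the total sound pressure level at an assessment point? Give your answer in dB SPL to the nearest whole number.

First find each source's level at the receiver (point-source: −20·log₁₀(r/r_ref)), then combine on an intensity basis.
chiller: 78.5 − 20·log₁₀(19.7/4.7) = 78.5 − 12.45 = 66.05 dB SPL.
refrigeration condenser: 81.7 − 20·log₁₀(32.9/4.7) = 81.7 − 16.90 = 64.80 dB SPL.
server rack: 74.5 − 20·log₁₀(53.7/4.7) = 74.5 − 21.16 = 53.34 dB SPL.
Σ 10^(L/10) = 7.264e+06 → L_total = 10·log₁₀(7.264e+06) = 68.61 dB SPL.

69 dB SPL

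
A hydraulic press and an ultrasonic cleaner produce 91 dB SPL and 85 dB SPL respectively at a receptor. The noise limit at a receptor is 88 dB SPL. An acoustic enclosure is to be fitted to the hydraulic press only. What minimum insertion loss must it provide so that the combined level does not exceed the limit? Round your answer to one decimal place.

6.0 dB

Everything except the hydraulic press sums to 10^(85/10) = 3.162e+08 in linear terms, 85.00 dB SPL.
The limit corresponds to 10^(88/10) = 6.310e+08; subtracting the fixed part leaves 3.147e+08 for the hydraulic press, i.e. 84.98 dB SPL.
Required insertion loss = 91 − 84.98 = 6.02 dB.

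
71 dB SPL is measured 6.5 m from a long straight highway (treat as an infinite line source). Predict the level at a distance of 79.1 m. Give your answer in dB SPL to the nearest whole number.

60 dB SPL

For a line source, L₂ = L₁ − 10·log₁₀(r₂/r₁).
L₂ = 71 − 10·log₁₀(79.1/6.5) = 71 − 10.853 = 60.15 dB SPL.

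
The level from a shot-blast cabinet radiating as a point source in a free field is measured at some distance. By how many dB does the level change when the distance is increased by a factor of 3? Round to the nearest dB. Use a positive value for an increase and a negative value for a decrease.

-10 dB

Point-source spreading: ΔL = −20·log₁₀(r₂/r₁).
ΔL = −20·log₁₀(3) = -9.54 dB.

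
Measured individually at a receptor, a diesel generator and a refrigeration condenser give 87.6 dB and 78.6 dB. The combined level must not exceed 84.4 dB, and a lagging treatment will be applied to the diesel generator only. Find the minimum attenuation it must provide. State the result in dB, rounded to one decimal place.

The untreated sources together contribute 10^(78.6/10) = 7.244e+07, i.e. 78.60 dB.
To meet 84.4 dB overall, the treated diesel generator may contribute at most 10^(84.4/10) − 7.244e+07 = 2.030e+08, i.e. 83.07 dB.
Required insertion loss = 87.6 − 83.07 = 4.53 dB.

4.5 dB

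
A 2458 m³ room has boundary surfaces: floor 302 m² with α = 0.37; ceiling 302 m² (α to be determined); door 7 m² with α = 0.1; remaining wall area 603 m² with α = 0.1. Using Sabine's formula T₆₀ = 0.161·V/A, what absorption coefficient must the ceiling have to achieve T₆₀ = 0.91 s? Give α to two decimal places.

From T₆₀ = 0.161·V/A, the target T₆₀ = 0.91 s needs A = 0.161·2458/0.91 = 434.88 m².
Absorption from the other surfaces = 302·0.37 + 7·0.1 + 603·0.1 = 172.74 m², so the ceiling must supply 262.14 m² over 302 m².
α = 262.14/302 = 0.868.

0.87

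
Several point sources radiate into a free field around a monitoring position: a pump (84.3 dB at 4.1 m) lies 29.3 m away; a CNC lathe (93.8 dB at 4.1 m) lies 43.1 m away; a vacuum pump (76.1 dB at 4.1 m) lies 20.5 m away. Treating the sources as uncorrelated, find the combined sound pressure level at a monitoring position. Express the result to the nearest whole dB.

75 dB

Apply inverse-square spreading to bring every level to the receiver, then sum 10^(L/10).
pump: 84.3 − 20·log₁₀(29.3/4.1) = 84.3 − 17.08 = 67.22 dB.
CNC lathe: 93.8 − 20·log₁₀(43.1/4.1) = 93.8 − 20.43 = 73.37 dB.
vacuum pump: 76.1 − 20·log₁₀(20.5/4.1) = 76.1 − 13.98 = 62.12 dB.
Σ 10^(L/10) = 2.861e+07 → L_total = 10·log₁₀(2.861e+07) = 74.56 dB.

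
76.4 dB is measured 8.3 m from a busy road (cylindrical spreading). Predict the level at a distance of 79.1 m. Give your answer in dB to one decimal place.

For a line source, L₂ = L₁ − 10·log₁₀(r₂/r₁).
L₂ = 76.4 − 10·log₁₀(79.1/8.3) = 76.4 − 9.791 = 66.61 dB.

66.6 dB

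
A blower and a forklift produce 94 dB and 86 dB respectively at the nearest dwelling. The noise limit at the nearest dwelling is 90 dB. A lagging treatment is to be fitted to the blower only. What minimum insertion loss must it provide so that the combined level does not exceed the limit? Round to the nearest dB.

The untreated sources together contribute 10^(86/10) = 3.981e+08, i.e. 86.00 dB.
To meet 90 dB overall, the treated blower may contribute at most 10^(90/10) − 3.981e+08 = 6.019e+08, i.e. 87.80 dB.
So the blower must be reduced from 94 to 87.80 dB: IL = 6.20 dB.

6 dB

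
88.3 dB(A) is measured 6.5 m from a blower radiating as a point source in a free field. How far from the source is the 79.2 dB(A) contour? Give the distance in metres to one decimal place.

The 9.1 dB drop corresponds to a distance ratio of 10^(9.1/20) for a point source.
r₂ = 6.5·10^((88.3−79.2)/20) = 6.5·10^(9.1/20) = 18.53 m.

18.5 m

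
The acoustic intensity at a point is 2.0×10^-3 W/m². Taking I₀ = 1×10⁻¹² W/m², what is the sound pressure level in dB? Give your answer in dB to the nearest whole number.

93 dB

Dividing by I₀ shifts the exponent by 12: I/I₀ = 2.0×10^9.
L = 10·(0.3010 + 9) = 93.01 dB.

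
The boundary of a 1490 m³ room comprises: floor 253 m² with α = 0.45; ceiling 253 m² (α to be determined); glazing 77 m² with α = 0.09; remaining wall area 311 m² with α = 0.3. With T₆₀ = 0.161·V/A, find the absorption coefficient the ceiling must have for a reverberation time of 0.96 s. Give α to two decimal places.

0.14

Required total absorption A = 0.161·1490/0.96 = 249.89 m².
Absorption from the other surfaces = 253·0.45 + 77·0.09 + 311·0.3 = 214.08 m², so the ceiling must supply 35.81 m² over 253 m².
α = 35.81/253 = 0.142.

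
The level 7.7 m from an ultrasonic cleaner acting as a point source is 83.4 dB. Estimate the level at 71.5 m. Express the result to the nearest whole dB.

64 dB

Point-source attenuation: ΔL = 20·log₁₀(r₂/r₁) = 20·log₁₀(71.5/7.7) = 19.356 dB.
L₂ = 83.4 − 20·log₁₀(71.5/7.7) = 83.4 − 19.356 = 64.04 dB.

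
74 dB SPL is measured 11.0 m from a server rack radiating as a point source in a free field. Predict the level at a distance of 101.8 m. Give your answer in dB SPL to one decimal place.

54.7 dB SPL

For a point source, L₂ = L₁ − 20·log₁₀(r₂/r₁).
L₂ = 74 − 20·log₁₀(101.8/11.0) = 74 − 19.327 = 54.67 dB SPL.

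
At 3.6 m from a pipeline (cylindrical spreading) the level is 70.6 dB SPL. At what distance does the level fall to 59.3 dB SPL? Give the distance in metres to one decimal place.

For a line source L₁ − L₂ = 10·log₁₀(r₂/r₁), so r₂ = r₁·10^((L₁−L₂)/10).
r₂ = 3.6·10^((70.6−59.3)/10) = 3.6·10^(11.3/10) = 48.56 m.

48.6 m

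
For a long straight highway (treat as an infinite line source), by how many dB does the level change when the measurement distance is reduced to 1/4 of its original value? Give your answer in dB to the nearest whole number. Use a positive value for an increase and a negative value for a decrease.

Line-source spreading: ΔL = −10·log₁₀(r₂/r₁).
ΔL = −10·log₁₀(0.25) = +6.02 dB.

+6 dB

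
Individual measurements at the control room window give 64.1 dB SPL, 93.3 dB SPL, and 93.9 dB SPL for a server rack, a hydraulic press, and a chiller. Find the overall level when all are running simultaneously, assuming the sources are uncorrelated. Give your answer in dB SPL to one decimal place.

For uncorrelated sources the intensities add, so convert each level to linear form, sum, and take 10·log₁₀ of the total.
Σ 10^(L/10) = 10^(64.1/10) + 10^(93.3/10) + 10^(93.9/10) = 4.595e+09.
L_total = 10·log₁₀(4.595e+09) = 96.62 dB SPL.

96.6 dB SPL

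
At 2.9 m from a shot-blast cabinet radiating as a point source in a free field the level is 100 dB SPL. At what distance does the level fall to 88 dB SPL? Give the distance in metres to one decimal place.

11.5 m

Point-source spreading drops the level by 20·log₁₀(r₂/r₁); inverting, r₂/r₁ = 10^(ΔL/20).
r₂ = 2.9·10^((100−88)/20) = 2.9·10^(12.0/20) = 11.55 m.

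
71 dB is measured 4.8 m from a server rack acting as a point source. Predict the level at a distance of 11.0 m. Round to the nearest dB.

64 dB

Point-source attenuation: ΔL = 20·log₁₀(r₂/r₁) = 20·log₁₀(11.0/4.8) = 7.203 dB.
L₂ = 71 − 20·log₁₀(11.0/4.8) = 71 − 7.203 = 63.80 dB.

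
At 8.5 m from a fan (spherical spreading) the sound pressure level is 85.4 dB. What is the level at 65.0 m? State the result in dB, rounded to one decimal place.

67.7 dB

For a point source, L₂ = L₁ − 20·log₁₀(r₂/r₁).
L₂ = 85.4 − 20·log₁₀(65.0/8.5) = 85.4 − 17.670 = 67.73 dB.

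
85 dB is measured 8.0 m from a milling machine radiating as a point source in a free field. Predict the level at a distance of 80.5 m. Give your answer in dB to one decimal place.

64.9 dB

Spherical spreading from a point source gives a 20·log₁₀(r₂/r₁) drop.
L₂ = 85 − 20·log₁₀(80.5/8.0) = 85 − 20.054 = 64.95 dB.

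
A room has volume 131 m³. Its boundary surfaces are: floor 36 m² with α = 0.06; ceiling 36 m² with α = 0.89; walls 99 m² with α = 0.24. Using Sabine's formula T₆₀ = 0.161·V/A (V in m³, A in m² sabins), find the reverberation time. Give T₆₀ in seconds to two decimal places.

0.36 s

Total absorption A = 36·0.06 + 36·0.89 + 99·0.24 = 57.96 m² sabins.
T₆₀ = 0.161·V/A = 0.161·131/57.96 = 0.364 s.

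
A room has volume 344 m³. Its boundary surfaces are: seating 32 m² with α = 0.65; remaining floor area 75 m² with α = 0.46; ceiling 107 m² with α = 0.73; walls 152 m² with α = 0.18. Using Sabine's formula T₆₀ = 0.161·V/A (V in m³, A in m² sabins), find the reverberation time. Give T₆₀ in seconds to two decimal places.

Summing Sᵢαᵢ: 32·0.65 + 75·0.46 + 107·0.73 + 152·0.18 = 160.77 m².
T₆₀ = 0.161 × 344 / 160.77 = 0.344 s.

0.34 s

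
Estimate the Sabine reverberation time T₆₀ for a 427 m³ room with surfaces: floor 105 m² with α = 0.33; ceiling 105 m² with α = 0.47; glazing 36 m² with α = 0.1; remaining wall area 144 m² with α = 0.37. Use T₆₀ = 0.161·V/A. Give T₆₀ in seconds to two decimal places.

A = Σ Sᵢαᵢ = 105·0.33 + 105·0.47 + 36·0.1 + 144·0.37 = 140.88 m².
T₆₀ = 0.161·V/A = 0.161·427/140.88 = 0.488 s.

0.49 s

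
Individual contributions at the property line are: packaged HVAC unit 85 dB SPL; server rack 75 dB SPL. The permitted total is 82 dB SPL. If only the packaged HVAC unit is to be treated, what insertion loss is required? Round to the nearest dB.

Everything except the packaged HVAC unit sums to 10^(75/10) = 3.162e+07 in linear terms, 75.00 dB SPL.
The limit corresponds to 10^(82/10) = 1.585e+08; subtracting the fixed part leaves 1.269e+08 for the packaged HVAC unit, i.e. 81.03 dB SPL.
Required insertion loss = 85 − 81.03 = 3.97 dB.

4 dB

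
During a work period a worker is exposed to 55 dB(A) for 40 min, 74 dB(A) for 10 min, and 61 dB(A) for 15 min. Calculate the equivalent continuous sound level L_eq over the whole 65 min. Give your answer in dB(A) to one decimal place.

66.4 dB(A)

L_eq = 10·log₁₀[(1/T)·Σ tᵢ·10^(Lᵢ/10)] with T = 65 min.
Σ tᵢ·10^(Lᵢ/10) = 40·10^(55/10) + 10·10^(74/10) + 15·10^(61/10) = 2.827e+08.
L_eq = 10·log₁₀(2.827e+08/65) = 66.38 dB(A).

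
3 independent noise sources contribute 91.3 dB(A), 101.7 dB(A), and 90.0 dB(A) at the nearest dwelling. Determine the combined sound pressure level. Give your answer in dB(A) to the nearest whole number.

For uncorrelated sources the intensities add, so convert each level to linear form, sum, and take 10·log₁₀ of the total.
Σ 10^(L/10) = 10^(91.3/10) + 10^(101.7/10) + 10^(90.0/10) = 1.714e+10.
L_total = 10·log₁₀(1.714e+10) = 102.34 dB(A).

102 dB(A)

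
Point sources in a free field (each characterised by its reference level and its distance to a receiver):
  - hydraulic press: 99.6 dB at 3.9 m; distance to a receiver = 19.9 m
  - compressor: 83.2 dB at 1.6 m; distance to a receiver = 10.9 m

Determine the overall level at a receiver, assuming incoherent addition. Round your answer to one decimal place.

First find each source's level at the receiver (point-source: −20·log₁₀(r/r_ref)), then combine on an intensity basis.
hydraulic press: 99.6 − 20·log₁₀(19.9/3.9) = 99.6 − 14.16 = 85.44 dB.
compressor: 83.2 − 20·log₁₀(10.9/1.6) = 83.2 − 16.67 = 66.53 dB.
Σ 10^(L/10) = 3.548e+08 → L_total = 10·log₁₀(3.548e+08) = 85.50 dB.

85.5 dB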